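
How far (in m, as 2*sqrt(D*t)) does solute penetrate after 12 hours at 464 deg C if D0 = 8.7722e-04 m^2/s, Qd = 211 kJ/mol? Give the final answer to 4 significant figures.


Step 1: D = D0 * exp(-Qd/(R*T))
T = 737.15 K
D = 8.7722e-04 * exp(-211e3 / (8.314 * 737.15)) = 9.79611e-19 m^2/s
Step 2: L = 2*sqrt(D*t)
t = 12 h = 43200 s
L = 2*sqrt(9.79611e-19 * 43200) = 4.114e-07 m


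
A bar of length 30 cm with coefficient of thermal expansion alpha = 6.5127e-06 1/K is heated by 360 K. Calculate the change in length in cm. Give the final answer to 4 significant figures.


dL = L0 * alpha * dT
dL = 30 * 6.5127e-06 * 360
dL = 0.07034 cm


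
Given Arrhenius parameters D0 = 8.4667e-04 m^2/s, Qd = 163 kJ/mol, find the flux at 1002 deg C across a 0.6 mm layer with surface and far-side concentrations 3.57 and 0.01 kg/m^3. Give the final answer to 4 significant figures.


Step 1: D = D0 * exp(-Qd/(R*T))
T = 1002 + 273.15 = 1275.15 K
D = 8.4667e-04 * exp(-163e3 / (8.314 * 1275.15)) = 1.77999e-10 m^2/s
Step 2: J = D * (C1 - C2) / dx
J = 1.77999e-10 * (3.57 - 0.01) / 6e-04
J = 1.056e-06 kg/(m^2*s)


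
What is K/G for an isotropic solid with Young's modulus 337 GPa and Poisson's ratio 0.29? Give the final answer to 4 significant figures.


G = E / (2*(1+nu))
G = 337 / (2*(1+0.29)) = 130.62 GPa
K = E / (3*(1-2*nu))
K = 337 / (3*(1-2*0.29)) = 267.46 GPa
K/G = 267.46 / 130.62 = 2.048


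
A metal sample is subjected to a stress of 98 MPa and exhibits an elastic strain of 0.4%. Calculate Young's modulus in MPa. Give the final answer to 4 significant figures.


E = sigma / epsilon
epsilon = 0.4% = 4e-03
E = 98 / 4e-03
E = 24500 MPa


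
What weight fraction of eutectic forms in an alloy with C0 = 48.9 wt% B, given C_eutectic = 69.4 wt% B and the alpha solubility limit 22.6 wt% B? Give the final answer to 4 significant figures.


f_primary = (C_e - C0) / (C_e - C_alpha_max)
f_primary = (69.4 - 48.9) / (69.4 - 22.6)
f_primary = 0.438034
f_eutectic = 1 - 0.438034 = 0.562


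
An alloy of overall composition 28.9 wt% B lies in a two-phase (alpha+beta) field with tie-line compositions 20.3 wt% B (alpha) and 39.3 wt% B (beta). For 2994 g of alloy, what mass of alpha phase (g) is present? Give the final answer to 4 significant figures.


f_alpha = (C_beta - C0) / (C_beta - C_alpha)
f_alpha = (39.3 - 28.9) / (39.3 - 20.3) = 0.547368
m_alpha = f_alpha * m_total = 0.547368 * 2994 = 1639 g


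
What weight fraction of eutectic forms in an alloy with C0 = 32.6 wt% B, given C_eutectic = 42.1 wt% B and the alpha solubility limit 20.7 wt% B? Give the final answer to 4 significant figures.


f_primary = (C_e - C0) / (C_e - C_alpha_max)
f_primary = (42.1 - 32.6) / (42.1 - 20.7)
f_primary = 0.443925
f_eutectic = 1 - 0.443925 = 0.5561


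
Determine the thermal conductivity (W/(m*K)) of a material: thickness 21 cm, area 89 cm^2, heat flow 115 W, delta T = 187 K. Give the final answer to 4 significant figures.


k = Q*L / (A*dT)
L = 0.21 m, A = 8.9e-03 m^2
k = 115 * 0.21 / (8.9e-03 * 187)
k = 14.51 W/(m*K)


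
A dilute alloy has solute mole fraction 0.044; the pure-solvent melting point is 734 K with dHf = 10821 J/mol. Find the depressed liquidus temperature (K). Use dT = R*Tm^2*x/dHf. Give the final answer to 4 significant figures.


dT = R*Tm^2*x / dHf
dT = 8.314 * 734^2 * 0.044 / 10821
dT = 18.2132 K
T_new = 734 - 18.2132 = 715.8 K


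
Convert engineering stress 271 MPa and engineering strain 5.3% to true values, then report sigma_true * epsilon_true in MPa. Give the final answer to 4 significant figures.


sigma_true = sigma_eng * (1 + epsilon_eng)
sigma_true = 271 * (1 + 0.053) = 285.363 MPa
epsilon_true = ln(1 + epsilon_eng)
epsilon_true = ln(1 + 0.053) = 0.0516432
sigma_true * epsilon_true = 285.363 * 0.0516432 = 14.74 MPa


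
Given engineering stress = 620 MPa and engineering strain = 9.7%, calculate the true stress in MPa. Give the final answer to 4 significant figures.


sigma_true = sigma_eng * (1 + epsilon_eng)
sigma_true = 620 * (1 + 0.097)
sigma_true = 680.1 MPa


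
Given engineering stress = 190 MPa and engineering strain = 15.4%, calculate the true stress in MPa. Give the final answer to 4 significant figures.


sigma_true = sigma_eng * (1 + epsilon_eng)
sigma_true = 190 * (1 + 0.154)
sigma_true = 219.3 MPa


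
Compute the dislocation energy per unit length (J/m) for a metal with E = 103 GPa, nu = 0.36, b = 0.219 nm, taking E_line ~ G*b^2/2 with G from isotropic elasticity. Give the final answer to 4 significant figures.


Step 1: G = E / (2*(1+nu))
G = 103 / (2*(1+0.36)) = 37.8676 GPa = 3.78676e+10 Pa
Step 2: E_line = G*b^2/2
b = 0.219 nm = 2.19e-10 m
E_line = 0.5 * 3.78676e+10 * (2.19e-10)^2 = 9.081e-10 J/m


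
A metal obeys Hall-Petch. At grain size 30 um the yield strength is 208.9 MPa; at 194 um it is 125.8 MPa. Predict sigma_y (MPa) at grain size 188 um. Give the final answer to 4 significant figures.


sigma_y = sigma0 + k / sqrt(d)
1/sqrt(d1) = 1/sqrt(3e-05) = 182.574;  1/sqrt(d2) = 71.7958
k = (sigma1 - sigma2) / (1/sqrt(d1) - 1/sqrt(d2)) = (208.9 - 125.8) / (182.574 - 71.7958) = 0.750146 MPa*m^0.5
sigma0 = sigma1 - k/sqrt(d1) = 208.9 - 0.750146*182.574 = 71.9426 MPa
sigma_y(d3) = 71.9426 + 0.750146 / sqrt(1.88e-04) = 126.7 MPa


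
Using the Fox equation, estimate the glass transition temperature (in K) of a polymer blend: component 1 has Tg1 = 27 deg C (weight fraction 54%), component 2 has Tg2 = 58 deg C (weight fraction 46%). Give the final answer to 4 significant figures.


1/Tg = w1/Tg1 + w2/Tg2 (in Kelvin)
Tg1 = 300.15 K, Tg2 = 331.15 K
1/Tg = 0.54/300.15 + 0.46/331.15
Tg = 313.7 K


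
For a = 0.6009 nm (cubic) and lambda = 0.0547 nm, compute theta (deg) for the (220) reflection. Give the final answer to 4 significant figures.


d = a / sqrt(h^2+k^2+l^2)
d = 0.6009 / sqrt(8) = 0.21245 nm
lambda = 2*d*sin(theta)  =>  sin(theta) = lambda / (2*d)
sin(theta) = 0.0547 / (2 * 0.21245) = 0.128736
theta = 7.397 deg


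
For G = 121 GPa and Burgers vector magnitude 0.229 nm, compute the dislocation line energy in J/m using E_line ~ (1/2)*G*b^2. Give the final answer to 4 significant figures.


E = G*b^2/2
b = 0.229 nm = 2.29e-10 m
G = 121 GPa = 1.21e+11 Pa
E = 0.5 * 1.21e+11 * (2.29e-10)^2
E = 3.173e-09 J/m


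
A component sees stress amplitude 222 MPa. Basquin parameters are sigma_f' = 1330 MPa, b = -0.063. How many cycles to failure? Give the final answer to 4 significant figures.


sigma_a = sigma_f' * (2*Nf)^b
2*Nf = (sigma_a / sigma_f')^(1/b)
2*Nf = (222 / 1330)^(1/-0.063)
2*Nf = 2.19406e+12
Nf = 1.097e+12 cycles


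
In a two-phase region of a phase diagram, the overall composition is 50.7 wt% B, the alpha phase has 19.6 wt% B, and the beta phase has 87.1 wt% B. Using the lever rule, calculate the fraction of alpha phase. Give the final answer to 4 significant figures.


f_alpha = (C_beta - C0) / (C_beta - C_alpha)
f_alpha = (87.1 - 50.7) / (87.1 - 19.6)
f_alpha = 0.5393


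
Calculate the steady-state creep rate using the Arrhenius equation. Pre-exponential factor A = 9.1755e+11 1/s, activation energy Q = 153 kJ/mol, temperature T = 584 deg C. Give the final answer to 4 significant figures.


rate = A * exp(-Q / (R*T))
T = 584 + 273.15 = 857.15 K
rate = 9.1755e+11 * exp(-153e3 / (8.314 * 857.15))
rate = 435 1/s


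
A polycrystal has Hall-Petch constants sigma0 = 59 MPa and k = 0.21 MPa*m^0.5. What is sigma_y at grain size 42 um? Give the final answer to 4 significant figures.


sigma_y = sigma0 + k / sqrt(d)
d = 42 um = 4.2e-05 m
sigma_y = 59 + 0.21 / sqrt(4.2e-05)
sigma_y = 91.4 MPa


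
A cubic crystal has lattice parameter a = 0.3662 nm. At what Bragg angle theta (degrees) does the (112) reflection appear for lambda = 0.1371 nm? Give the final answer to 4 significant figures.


d = a / sqrt(h^2+k^2+l^2)
d = 0.3662 / sqrt(6) = 0.149501 nm
lambda = 2*d*sin(theta)  =>  sin(theta) = lambda / (2*d)
sin(theta) = 0.1371 / (2 * 0.149501) = 0.458527
theta = 27.29 deg


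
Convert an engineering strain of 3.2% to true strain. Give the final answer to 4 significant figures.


epsilon_true = ln(1 + epsilon_eng)
epsilon_true = ln(1 + 0.032)
epsilon_true = 0.0315


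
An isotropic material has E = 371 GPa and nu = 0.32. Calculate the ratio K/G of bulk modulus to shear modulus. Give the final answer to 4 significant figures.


G = E / (2*(1+nu))
G = 371 / (2*(1+0.32)) = 140.53 GPa
K = E / (3*(1-2*nu))
K = 371 / (3*(1-2*0.32)) = 343.519 GPa
K/G = 343.519 / 140.53 = 2.444


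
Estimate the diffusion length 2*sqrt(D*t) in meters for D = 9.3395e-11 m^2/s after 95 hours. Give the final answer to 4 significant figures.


t = 95 hr = 342000 s
Diffusion length = 2*sqrt(D*t)
= 2*sqrt(9.3395e-11 * 342000)
= 0.0113 m


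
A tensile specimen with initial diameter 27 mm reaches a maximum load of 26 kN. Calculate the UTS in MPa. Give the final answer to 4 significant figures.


A0 = pi*(d/2)^2 = pi*(27/2)^2 = 572.555 mm^2
UTS = F_max / A0 = 26*1000 / 572.555
UTS = 45.41 MPa


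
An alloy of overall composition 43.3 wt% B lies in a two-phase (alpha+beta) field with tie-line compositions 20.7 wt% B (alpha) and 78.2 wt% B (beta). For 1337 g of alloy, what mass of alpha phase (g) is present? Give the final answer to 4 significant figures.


f_alpha = (C_beta - C0) / (C_beta - C_alpha)
f_alpha = (78.2 - 43.3) / (78.2 - 20.7) = 0.606957
m_alpha = f_alpha * m_total = 0.606957 * 1337 = 811.5 g


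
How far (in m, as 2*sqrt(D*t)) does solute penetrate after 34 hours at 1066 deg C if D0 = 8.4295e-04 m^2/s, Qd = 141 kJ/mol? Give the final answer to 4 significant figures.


Step 1: D = D0 * exp(-Qd/(R*T))
T = 1339.15 K
D = 8.4295e-04 * exp(-141e3 / (8.314 * 1339.15)) = 2.66553e-09 m^2/s
Step 2: L = 2*sqrt(D*t)
t = 34 h = 122400 s
L = 2*sqrt(2.66553e-09 * 122400) = 0.03613 m


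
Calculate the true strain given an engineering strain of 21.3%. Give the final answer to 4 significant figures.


epsilon_true = ln(1 + epsilon_eng)
epsilon_true = ln(1 + 0.213)
epsilon_true = 0.1931


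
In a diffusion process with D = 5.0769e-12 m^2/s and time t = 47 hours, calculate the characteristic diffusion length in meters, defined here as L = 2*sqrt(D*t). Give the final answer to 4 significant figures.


t = 47 hr = 169200 s
Diffusion length = 2*sqrt(D*t)
= 2*sqrt(5.0769e-12 * 169200)
= 1.854e-03 m


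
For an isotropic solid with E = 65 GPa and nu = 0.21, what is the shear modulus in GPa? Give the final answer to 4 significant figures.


G = E / (2*(1+nu))
G = 65 / (2*(1+0.21))
G = 26.86 GPa


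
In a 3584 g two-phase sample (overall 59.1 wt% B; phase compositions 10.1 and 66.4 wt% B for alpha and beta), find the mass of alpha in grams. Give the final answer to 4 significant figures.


f_alpha = (C_beta - C0) / (C_beta - C_alpha)
f_alpha = (66.4 - 59.1) / (66.4 - 10.1) = 0.129663
m_alpha = f_alpha * m_total = 0.129663 * 3584 = 464.7 g


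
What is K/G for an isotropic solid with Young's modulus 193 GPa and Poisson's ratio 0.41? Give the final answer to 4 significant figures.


G = E / (2*(1+nu))
G = 193 / (2*(1+0.41)) = 68.4397 GPa
K = E / (3*(1-2*nu))
K = 193 / (3*(1-2*0.41)) = 357.407 GPa
K/G = 357.407 / 68.4397 = 5.222


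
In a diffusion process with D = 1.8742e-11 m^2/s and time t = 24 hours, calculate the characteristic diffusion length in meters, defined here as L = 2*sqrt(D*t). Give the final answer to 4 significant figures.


t = 24 hr = 86400 s
Diffusion length = 2*sqrt(D*t)
= 2*sqrt(1.8742e-11 * 86400)
= 2.545e-03 m


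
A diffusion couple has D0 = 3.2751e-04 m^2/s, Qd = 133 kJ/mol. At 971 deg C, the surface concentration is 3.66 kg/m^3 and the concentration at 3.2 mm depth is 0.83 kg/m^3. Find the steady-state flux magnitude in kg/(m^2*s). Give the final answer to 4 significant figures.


Step 1: D = D0 * exp(-Qd/(R*T))
T = 971 + 273.15 = 1244.15 K
D = 3.2751e-04 * exp(-133e3 / (8.314 * 1244.15)) = 8.53345e-10 m^2/s
Step 2: J = D * (C1 - C2) / dx
J = 8.53345e-10 * (3.66 - 0.83) / 3.2e-03
J = 7.547e-07 kg/(m^2*s)


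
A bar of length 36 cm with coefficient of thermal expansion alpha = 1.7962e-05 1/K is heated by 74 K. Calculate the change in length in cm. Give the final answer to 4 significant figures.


dL = L0 * alpha * dT
dL = 36 * 1.7962e-05 * 74
dL = 0.04785 cm


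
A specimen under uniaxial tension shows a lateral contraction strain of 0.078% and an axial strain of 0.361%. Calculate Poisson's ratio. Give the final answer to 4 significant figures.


nu = -epsilon_lat / epsilon_axial
Lateral strain is contraction (negative), so using magnitudes:
nu = 0.078 / 0.361
nu = 0.2161


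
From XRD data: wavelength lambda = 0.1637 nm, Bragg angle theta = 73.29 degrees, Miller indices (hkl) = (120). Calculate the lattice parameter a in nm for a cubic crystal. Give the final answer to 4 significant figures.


d = lambda / (2*sin(theta))
d = 0.1637 / (2*sin(73.29 deg))
d = 0.0854587 nm
a = d * sqrt(h^2+k^2+l^2) = 0.0854587 * sqrt(5)
a = 0.1911 nm


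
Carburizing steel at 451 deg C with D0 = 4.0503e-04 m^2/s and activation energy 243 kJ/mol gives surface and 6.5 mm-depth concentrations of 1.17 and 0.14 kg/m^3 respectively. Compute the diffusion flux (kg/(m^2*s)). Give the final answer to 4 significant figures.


Step 1: D = D0 * exp(-Qd/(R*T))
T = 451 + 273.15 = 724.15 K
D = 4.0503e-04 * exp(-243e3 / (8.314 * 724.15)) = 1.19865e-21 m^2/s
Step 2: J = D * (C1 - C2) / dx
J = 1.19865e-21 * (1.17 - 0.14) / 6.5e-03
J = 1.899e-19 kg/(m^2*s)


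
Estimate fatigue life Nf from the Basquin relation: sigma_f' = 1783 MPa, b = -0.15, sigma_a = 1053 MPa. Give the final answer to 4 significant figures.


sigma_a = sigma_f' * (2*Nf)^b
2*Nf = (sigma_a / sigma_f')^(1/b)
2*Nf = (1053 / 1783)^(1/-0.15)
2*Nf = 33.4826
Nf = 16.74 cycles


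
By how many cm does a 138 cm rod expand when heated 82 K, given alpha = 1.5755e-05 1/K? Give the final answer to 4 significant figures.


dL = L0 * alpha * dT
dL = 138 * 1.5755e-05 * 82
dL = 0.1783 cm


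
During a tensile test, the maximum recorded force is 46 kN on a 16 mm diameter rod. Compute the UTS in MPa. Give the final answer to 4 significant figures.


A0 = pi*(d/2)^2 = pi*(16/2)^2 = 201.062 mm^2
UTS = F_max / A0 = 46*1000 / 201.062
UTS = 228.8 MPa


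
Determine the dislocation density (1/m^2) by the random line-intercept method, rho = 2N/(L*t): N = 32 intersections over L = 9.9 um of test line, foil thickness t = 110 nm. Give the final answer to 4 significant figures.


rho = 2N / (L * t)
L = 9.9 um = 9.9e-06 m, t = 110 nm = 1.1e-07 m
rho = 2 * 32 / (9.9e-06 * 1.1e-07)
rho = 5.877e+13 1/m^2


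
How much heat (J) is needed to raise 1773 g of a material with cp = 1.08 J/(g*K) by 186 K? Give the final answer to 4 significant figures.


Q = m * cp * dT
Q = 1773 * 1.08 * 186
Q = 356200 J


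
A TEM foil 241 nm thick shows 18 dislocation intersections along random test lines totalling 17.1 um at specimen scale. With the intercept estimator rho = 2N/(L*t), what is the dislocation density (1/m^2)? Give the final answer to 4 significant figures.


rho = 2N / (L * t)
L = 17.1 um = 1.71e-05 m, t = 241 nm = 2.41e-07 m
rho = 2 * 18 / (1.71e-05 * 2.41e-07)
rho = 8.736e+12 1/m^2


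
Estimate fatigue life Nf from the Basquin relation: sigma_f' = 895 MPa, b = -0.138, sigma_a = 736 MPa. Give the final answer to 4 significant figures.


sigma_a = sigma_f' * (2*Nf)^b
2*Nf = (sigma_a / sigma_f')^(1/b)
2*Nf = (736 / 895)^(1/-0.138)
2*Nf = 4.12615
Nf = 2.063 cycles


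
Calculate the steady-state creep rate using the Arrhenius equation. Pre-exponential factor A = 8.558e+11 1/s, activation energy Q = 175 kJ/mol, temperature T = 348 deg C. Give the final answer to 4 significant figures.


rate = A * exp(-Q / (R*T))
T = 348 + 273.15 = 621.15 K
rate = 8.558e+11 * exp(-175e3 / (8.314 * 621.15))
rate = 1.642e-03 1/s


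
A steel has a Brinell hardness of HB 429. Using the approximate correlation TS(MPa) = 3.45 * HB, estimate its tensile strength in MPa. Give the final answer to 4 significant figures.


TS (MPa) = 3.45 * HB
TS = 3.45 * 429
TS = 1480 MPa


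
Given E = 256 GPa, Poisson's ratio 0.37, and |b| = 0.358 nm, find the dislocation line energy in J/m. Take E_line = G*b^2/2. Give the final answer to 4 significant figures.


Step 1: G = E / (2*(1+nu))
G = 256 / (2*(1+0.37)) = 93.4307 GPa = 9.34307e+10 Pa
Step 2: E_line = G*b^2/2
b = 0.358 nm = 3.58e-10 m
E_line = 0.5 * 9.34307e+10 * (3.58e-10)^2 = 5.987e-09 J/m


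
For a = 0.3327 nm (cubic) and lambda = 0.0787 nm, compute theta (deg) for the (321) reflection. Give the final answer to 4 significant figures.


d = a / sqrt(h^2+k^2+l^2)
d = 0.3327 / sqrt(14) = 0.0889178 nm
lambda = 2*d*sin(theta)  =>  sin(theta) = lambda / (2*d)
sin(theta) = 0.0787 / (2 * 0.0889178) = 0.442543
theta = 26.27 deg


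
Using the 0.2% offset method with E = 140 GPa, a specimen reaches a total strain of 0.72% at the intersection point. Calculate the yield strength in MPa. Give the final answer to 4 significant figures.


Offset strain = 0.002
Elastic strain at yield = total_strain - offset = 7.2e-03 - 0.002 = 5.2e-03
sigma_y = E * elastic_strain = 140000 * 5.2e-03
sigma_y = 728 MPa


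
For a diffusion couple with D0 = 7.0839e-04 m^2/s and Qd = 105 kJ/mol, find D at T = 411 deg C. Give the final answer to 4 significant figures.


D = D0 * exp(-Qd / (R*T))
T = 684.15 K
D = 7.0839e-04 * exp(-105e3 / (8.314 * 684.15))
D = 6.812e-12 m^2/s


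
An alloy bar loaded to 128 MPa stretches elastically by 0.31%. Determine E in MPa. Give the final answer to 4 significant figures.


E = sigma / epsilon
epsilon = 0.31% = 3.1e-03
E = 128 / 3.1e-03
E = 41290 MPa


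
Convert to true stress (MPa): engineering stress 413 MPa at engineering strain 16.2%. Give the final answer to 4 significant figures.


sigma_true = sigma_eng * (1 + epsilon_eng)
sigma_true = 413 * (1 + 0.162)
sigma_true = 479.9 MPa


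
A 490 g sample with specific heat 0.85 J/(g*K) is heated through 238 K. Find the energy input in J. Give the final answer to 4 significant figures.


Q = m * cp * dT
Q = 490 * 0.85 * 238
Q = 99130 J


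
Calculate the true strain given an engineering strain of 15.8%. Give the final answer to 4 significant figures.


epsilon_true = ln(1 + epsilon_eng)
epsilon_true = ln(1 + 0.158)
epsilon_true = 0.1467


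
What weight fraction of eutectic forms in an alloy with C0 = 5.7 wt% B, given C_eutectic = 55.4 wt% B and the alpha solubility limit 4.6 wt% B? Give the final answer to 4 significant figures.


f_primary = (C_e - C0) / (C_e - C_alpha_max)
f_primary = (55.4 - 5.7) / (55.4 - 4.6)
f_primary = 0.978346
f_eutectic = 1 - 0.978346 = 0.02165


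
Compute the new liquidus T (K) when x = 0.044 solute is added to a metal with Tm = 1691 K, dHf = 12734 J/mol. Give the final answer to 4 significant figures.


dT = R*Tm^2*x / dHf
dT = 8.314 * 1691^2 * 0.044 / 12734
dT = 82.1457 K
T_new = 1691 - 82.1457 = 1609 K


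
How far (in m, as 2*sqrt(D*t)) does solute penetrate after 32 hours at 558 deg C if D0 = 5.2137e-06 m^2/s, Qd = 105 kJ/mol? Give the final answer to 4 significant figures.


Step 1: D = D0 * exp(-Qd/(R*T))
T = 831.15 K
D = 5.2137e-06 * exp(-105e3 / (8.314 * 831.15)) = 1.31236e-12 m^2/s
Step 2: L = 2*sqrt(D*t)
t = 32 h = 115200 s
L = 2*sqrt(1.31236e-12 * 115200) = 7.776e-04 m


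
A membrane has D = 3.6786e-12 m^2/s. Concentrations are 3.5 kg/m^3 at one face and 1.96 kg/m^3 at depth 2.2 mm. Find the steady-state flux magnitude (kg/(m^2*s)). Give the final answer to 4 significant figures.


J = -D * (dC/dx) = D * (C1 - C2) / dx
J = 3.6786e-12 * (3.5 - 1.96) / 2.2e-03
J = 2.575e-09 kg/(m^2*s)


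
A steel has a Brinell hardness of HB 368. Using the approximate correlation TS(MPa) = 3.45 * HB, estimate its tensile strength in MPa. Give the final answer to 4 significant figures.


TS (MPa) = 3.45 * HB
TS = 3.45 * 368
TS = 1270 MPa


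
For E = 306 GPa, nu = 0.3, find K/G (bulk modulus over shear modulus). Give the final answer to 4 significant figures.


G = E / (2*(1+nu))
G = 306 / (2*(1+0.3)) = 117.692 GPa
K = E / (3*(1-2*nu))
K = 306 / (3*(1-2*0.3)) = 255 GPa
K/G = 255 / 117.692 = 2.167


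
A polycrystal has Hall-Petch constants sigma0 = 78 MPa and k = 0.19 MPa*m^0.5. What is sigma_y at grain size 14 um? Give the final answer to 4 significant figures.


sigma_y = sigma0 + k / sqrt(d)
d = 14 um = 1.4e-05 m
sigma_y = 78 + 0.19 / sqrt(1.4e-05)
sigma_y = 128.8 MPa


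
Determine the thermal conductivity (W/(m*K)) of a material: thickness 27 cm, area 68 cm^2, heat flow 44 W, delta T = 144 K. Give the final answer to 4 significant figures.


k = Q*L / (A*dT)
L = 0.27 m, A = 6.8e-03 m^2
k = 44 * 0.27 / (6.8e-03 * 144)
k = 12.13 W/(m*K)


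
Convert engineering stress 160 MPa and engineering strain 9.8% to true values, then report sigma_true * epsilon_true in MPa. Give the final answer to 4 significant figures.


sigma_true = sigma_eng * (1 + epsilon_eng)
sigma_true = 160 * (1 + 0.098) = 175.68 MPa
epsilon_true = ln(1 + epsilon_eng)
epsilon_true = ln(1 + 0.098) = 0.0934903
sigma_true * epsilon_true = 175.68 * 0.0934903 = 16.42 MPa


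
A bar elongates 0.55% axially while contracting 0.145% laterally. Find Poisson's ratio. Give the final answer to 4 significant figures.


nu = -epsilon_lat / epsilon_axial
Lateral strain is contraction (negative), so using magnitudes:
nu = 0.145 / 0.55
nu = 0.2636


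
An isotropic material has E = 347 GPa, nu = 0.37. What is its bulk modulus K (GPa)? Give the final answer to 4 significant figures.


K = E / (3*(1-2*nu))
K = 347 / (3*(1-2*0.37))
K = 444.9 GPa


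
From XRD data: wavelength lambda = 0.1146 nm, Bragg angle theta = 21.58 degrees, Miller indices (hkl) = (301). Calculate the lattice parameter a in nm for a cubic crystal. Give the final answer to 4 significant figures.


d = lambda / (2*sin(theta))
d = 0.1146 / (2*sin(21.58 deg))
d = 0.155791 nm
a = d * sqrt(h^2+k^2+l^2) = 0.155791 * sqrt(10)
a = 0.4927 nm


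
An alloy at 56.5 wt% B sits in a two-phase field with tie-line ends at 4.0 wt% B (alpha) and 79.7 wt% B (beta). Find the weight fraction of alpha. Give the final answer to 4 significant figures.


f_alpha = (C_beta - C0) / (C_beta - C_alpha)
f_alpha = (79.7 - 56.5) / (79.7 - 4.0)
f_alpha = 0.3065


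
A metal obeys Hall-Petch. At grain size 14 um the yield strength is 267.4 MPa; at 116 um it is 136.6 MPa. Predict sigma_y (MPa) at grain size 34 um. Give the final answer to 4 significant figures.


sigma_y = sigma0 + k / sqrt(d)
1/sqrt(d1) = 1/sqrt(1.4e-05) = 267.261;  1/sqrt(d2) = 92.8477
k = (sigma1 - sigma2) / (1/sqrt(d1) - 1/sqrt(d2)) = (267.4 - 136.6) / (267.261 - 92.8477) = 0.749942 MPa*m^0.5
sigma0 = sigma1 - k/sqrt(d1) = 267.4 - 0.749942*267.261 = 66.9697 MPa
sigma_y(d3) = 66.9697 + 0.749942 / sqrt(3.4e-05) = 195.6 MPa


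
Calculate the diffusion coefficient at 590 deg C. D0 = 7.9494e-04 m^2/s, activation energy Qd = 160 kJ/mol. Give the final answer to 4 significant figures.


D = D0 * exp(-Qd / (R*T))
T = 863.15 K
D = 7.9494e-04 * exp(-160e3 / (8.314 * 863.15))
D = 1.65e-13 m^2/s


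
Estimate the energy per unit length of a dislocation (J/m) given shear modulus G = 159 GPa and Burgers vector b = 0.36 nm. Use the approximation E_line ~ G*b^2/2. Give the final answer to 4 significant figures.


E = G*b^2/2
b = 0.36 nm = 3.6e-10 m
G = 159 GPa = 1.59e+11 Pa
E = 0.5 * 1.59e+11 * (3.6e-10)^2
E = 1.03e-08 J/m


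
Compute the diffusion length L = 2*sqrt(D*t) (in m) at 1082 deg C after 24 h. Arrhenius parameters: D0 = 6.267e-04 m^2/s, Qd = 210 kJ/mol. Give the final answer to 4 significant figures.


Step 1: D = D0 * exp(-Qd/(R*T))
T = 1355.15 K
D = 6.267e-04 * exp(-210e3 / (8.314 * 1355.15)) = 5.038e-12 m^2/s
Step 2: L = 2*sqrt(D*t)
t = 24 h = 86400 s
L = 2*sqrt(5.038e-12 * 86400) = 1.32e-03 m


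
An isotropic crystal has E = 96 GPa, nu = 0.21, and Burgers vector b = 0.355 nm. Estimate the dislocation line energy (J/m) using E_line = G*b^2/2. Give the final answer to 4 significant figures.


Step 1: G = E / (2*(1+nu))
G = 96 / (2*(1+0.21)) = 39.6694 GPa = 3.96694e+10 Pa
Step 2: E_line = G*b^2/2
b = 0.355 nm = 3.55e-10 m
E_line = 0.5 * 3.96694e+10 * (3.55e-10)^2 = 2.5e-09 J/m


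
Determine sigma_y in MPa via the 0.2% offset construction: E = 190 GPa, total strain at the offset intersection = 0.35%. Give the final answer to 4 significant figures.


Offset strain = 0.002
Elastic strain at yield = total_strain - offset = 3.5e-03 - 0.002 = 1.5e-03
sigma_y = E * elastic_strain = 190000 * 1.5e-03
sigma_y = 285 MPa


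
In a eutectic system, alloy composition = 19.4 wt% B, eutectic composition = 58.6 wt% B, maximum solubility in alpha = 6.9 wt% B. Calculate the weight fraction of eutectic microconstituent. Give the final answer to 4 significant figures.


f_primary = (C_e - C0) / (C_e - C_alpha_max)
f_primary = (58.6 - 19.4) / (58.6 - 6.9)
f_primary = 0.758221
f_eutectic = 1 - 0.758221 = 0.2418


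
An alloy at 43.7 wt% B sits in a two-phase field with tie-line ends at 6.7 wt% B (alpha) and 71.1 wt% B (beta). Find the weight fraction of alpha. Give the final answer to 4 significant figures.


f_alpha = (C_beta - C0) / (C_beta - C_alpha)
f_alpha = (71.1 - 43.7) / (71.1 - 6.7)
f_alpha = 0.4255


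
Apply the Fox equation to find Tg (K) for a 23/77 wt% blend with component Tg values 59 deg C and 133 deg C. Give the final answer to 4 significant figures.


1/Tg = w1/Tg1 + w2/Tg2 (in Kelvin)
Tg1 = 332.15 K, Tg2 = 406.15 K
1/Tg = 0.23/332.15 + 0.77/406.15
Tg = 386.4 K


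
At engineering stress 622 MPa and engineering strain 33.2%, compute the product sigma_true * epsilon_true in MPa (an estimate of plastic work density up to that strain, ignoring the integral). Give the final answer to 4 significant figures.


sigma_true = sigma_eng * (1 + epsilon_eng)
sigma_true = 622 * (1 + 0.332) = 828.504 MPa
epsilon_true = ln(1 + epsilon_eng)
epsilon_true = ln(1 + 0.332) = 0.286682
sigma_true * epsilon_true = 828.504 * 0.286682 = 237.5 MPa


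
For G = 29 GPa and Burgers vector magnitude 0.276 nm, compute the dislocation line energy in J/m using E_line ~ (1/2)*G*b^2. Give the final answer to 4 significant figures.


E = G*b^2/2
b = 0.276 nm = 2.76e-10 m
G = 29 GPa = 2.9e+10 Pa
E = 0.5 * 2.9e+10 * (2.76e-10)^2
E = 1.105e-09 J/m


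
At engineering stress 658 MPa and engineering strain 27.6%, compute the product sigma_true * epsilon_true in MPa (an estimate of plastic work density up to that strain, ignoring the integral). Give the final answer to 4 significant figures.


sigma_true = sigma_eng * (1 + epsilon_eng)
sigma_true = 658 * (1 + 0.276) = 839.608 MPa
epsilon_true = ln(1 + epsilon_eng)
epsilon_true = ln(1 + 0.276) = 0.24373
sigma_true * epsilon_true = 839.608 * 0.24373 = 204.6 MPa


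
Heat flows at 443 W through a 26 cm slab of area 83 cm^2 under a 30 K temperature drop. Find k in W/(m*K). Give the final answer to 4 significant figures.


k = Q*L / (A*dT)
L = 0.26 m, A = 8.3e-03 m^2
k = 443 * 0.26 / (8.3e-03 * 30)
k = 462.6 W/(m*K)


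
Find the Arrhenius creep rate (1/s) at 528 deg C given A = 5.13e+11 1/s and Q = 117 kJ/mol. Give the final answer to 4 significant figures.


rate = A * exp(-Q / (R*T))
T = 528 + 273.15 = 801.15 K
rate = 5.13e+11 * exp(-117e3 / (8.314 * 801.15))
rate = 12060 1/s


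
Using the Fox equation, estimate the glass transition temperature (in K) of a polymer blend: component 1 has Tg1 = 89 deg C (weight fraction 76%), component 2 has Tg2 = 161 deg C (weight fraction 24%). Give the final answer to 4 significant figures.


1/Tg = w1/Tg1 + w2/Tg2 (in Kelvin)
Tg1 = 362.15 K, Tg2 = 434.15 K
1/Tg = 0.76/362.15 + 0.24/434.15
Tg = 377.2 K


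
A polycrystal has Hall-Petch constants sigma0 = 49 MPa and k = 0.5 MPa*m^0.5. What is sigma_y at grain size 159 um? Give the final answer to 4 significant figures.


sigma_y = sigma0 + k / sqrt(d)
d = 159 um = 1.59e-04 m
sigma_y = 49 + 0.5 / sqrt(1.59e-04)
sigma_y = 88.65 MPa


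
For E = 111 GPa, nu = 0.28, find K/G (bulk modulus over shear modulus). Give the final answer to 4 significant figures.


G = E / (2*(1+nu))
G = 111 / (2*(1+0.28)) = 43.3594 GPa
K = E / (3*(1-2*nu))
K = 111 / (3*(1-2*0.28)) = 84.0909 GPa
K/G = 84.0909 / 43.3594 = 1.939


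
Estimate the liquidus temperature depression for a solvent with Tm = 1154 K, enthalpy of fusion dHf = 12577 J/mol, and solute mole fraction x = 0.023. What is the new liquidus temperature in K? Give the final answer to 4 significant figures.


dT = R*Tm^2*x / dHf
dT = 8.314 * 1154^2 * 0.023 / 12577
dT = 20.2475 K
T_new = 1154 - 20.2475 = 1134 K


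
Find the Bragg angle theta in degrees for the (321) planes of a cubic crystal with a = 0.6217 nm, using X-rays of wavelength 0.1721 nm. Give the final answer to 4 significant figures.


d = a / sqrt(h^2+k^2+l^2)
d = 0.6217 / sqrt(14) = 0.166156 nm
lambda = 2*d*sin(theta)  =>  sin(theta) = lambda / (2*d)
sin(theta) = 0.1721 / (2 * 0.166156) = 0.517886
theta = 31.19 deg


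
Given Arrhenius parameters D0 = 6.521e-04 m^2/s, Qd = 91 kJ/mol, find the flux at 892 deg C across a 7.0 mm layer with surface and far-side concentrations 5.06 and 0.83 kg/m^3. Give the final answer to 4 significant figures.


Step 1: D = D0 * exp(-Qd/(R*T))
T = 892 + 273.15 = 1165.15 K
D = 6.521e-04 * exp(-91e3 / (8.314 * 1165.15)) = 5.42702e-08 m^2/s
Step 2: J = D * (C1 - C2) / dx
J = 5.42702e-08 * (5.06 - 0.83) / 7e-03
J = 3.279e-05 kg/(m^2*s)


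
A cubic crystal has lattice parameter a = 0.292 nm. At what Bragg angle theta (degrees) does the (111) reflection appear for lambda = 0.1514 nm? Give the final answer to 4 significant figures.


d = a / sqrt(h^2+k^2+l^2)
d = 0.292 / sqrt(3) = 0.168586 nm
lambda = 2*d*sin(theta)  =>  sin(theta) = lambda / (2*d)
sin(theta) = 0.1514 / (2 * 0.168586) = 0.449028
theta = 26.68 deg


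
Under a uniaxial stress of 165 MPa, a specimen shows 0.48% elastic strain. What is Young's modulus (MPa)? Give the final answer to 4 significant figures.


E = sigma / epsilon
epsilon = 0.48% = 4.8e-03
E = 165 / 4.8e-03
E = 34380 MPa


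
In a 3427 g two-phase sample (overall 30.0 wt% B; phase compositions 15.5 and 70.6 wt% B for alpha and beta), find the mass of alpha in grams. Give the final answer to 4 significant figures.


f_alpha = (C_beta - C0) / (C_beta - C_alpha)
f_alpha = (70.6 - 30.0) / (70.6 - 15.5) = 0.736842
m_alpha = f_alpha * m_total = 0.736842 * 3427 = 2525 g


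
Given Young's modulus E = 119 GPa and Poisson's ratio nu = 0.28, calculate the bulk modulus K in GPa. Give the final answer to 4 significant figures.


K = E / (3*(1-2*nu))
K = 119 / (3*(1-2*0.28))
K = 90.15 GPa


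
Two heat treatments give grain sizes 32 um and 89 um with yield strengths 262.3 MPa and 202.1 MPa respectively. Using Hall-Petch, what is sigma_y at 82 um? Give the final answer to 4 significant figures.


sigma_y = sigma0 + k / sqrt(d)
1/sqrt(d1) = 1/sqrt(3.2e-05) = 176.777;  1/sqrt(d2) = 106
k = (sigma1 - sigma2) / (1/sqrt(d1) - 1/sqrt(d2)) = (262.3 - 202.1) / (176.777 - 106) = 0.85056 MPa*m^0.5
sigma0 = sigma1 - k/sqrt(d1) = 262.3 - 0.85056*176.777 = 111.941 MPa
sigma_y(d3) = 111.941 + 0.85056 / sqrt(8.2e-05) = 205.9 MPa


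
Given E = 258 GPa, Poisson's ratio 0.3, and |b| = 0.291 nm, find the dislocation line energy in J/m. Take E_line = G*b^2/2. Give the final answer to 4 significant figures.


Step 1: G = E / (2*(1+nu))
G = 258 / (2*(1+0.3)) = 99.2308 GPa = 9.92308e+10 Pa
Step 2: E_line = G*b^2/2
b = 0.291 nm = 2.91e-10 m
E_line = 0.5 * 9.92308e+10 * (2.91e-10)^2 = 4.201e-09 J/m


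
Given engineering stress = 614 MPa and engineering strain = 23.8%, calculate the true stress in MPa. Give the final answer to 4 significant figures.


sigma_true = sigma_eng * (1 + epsilon_eng)
sigma_true = 614 * (1 + 0.238)
sigma_true = 760.1 MPa


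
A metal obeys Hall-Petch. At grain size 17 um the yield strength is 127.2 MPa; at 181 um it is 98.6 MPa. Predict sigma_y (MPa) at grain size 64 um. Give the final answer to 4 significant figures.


sigma_y = sigma0 + k / sqrt(d)
1/sqrt(d1) = 1/sqrt(1.7e-05) = 242.536;  1/sqrt(d2) = 74.3294
k = (sigma1 - sigma2) / (1/sqrt(d1) - 1/sqrt(d2)) = (127.2 - 98.6) / (242.536 - 74.3294) = 0.170029 MPa*m^0.5
sigma0 = sigma1 - k/sqrt(d1) = 127.2 - 0.170029*242.536 = 85.9618 MPa
sigma_y(d3) = 85.9618 + 0.170029 / sqrt(6.4e-05) = 107.2 MPa


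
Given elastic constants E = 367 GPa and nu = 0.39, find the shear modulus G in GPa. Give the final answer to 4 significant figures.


G = E / (2*(1+nu))
G = 367 / (2*(1+0.39))
G = 132 GPa


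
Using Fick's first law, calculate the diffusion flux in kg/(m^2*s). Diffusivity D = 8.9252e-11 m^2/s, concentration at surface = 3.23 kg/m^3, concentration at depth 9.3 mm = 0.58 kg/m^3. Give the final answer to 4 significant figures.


J = -D * (dC/dx) = D * (C1 - C2) / dx
J = 8.9252e-11 * (3.23 - 0.58) / 9.3e-03
J = 2.543e-08 kg/(m^2*s)


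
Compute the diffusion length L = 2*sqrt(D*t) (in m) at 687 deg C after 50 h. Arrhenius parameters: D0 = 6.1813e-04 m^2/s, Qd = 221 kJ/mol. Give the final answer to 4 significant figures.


Step 1: D = D0 * exp(-Qd/(R*T))
T = 960.15 K
D = 6.1813e-04 * exp(-221e3 / (8.314 * 960.15)) = 5.85699e-16 m^2/s
Step 2: L = 2*sqrt(D*t)
t = 50 h = 180000 s
L = 2*sqrt(5.85699e-16 * 180000) = 2.054e-05 m


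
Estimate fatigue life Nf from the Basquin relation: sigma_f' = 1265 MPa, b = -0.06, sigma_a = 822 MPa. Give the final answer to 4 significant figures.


sigma_a = sigma_f' * (2*Nf)^b
2*Nf = (sigma_a / sigma_f')^(1/b)
2*Nf = (822 / 1265)^(1/-0.06)
2*Nf = 1319.2
Nf = 659.6 cycles


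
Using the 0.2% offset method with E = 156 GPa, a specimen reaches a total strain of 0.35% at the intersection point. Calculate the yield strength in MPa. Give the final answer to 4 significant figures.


Offset strain = 0.002
Elastic strain at yield = total_strain - offset = 3.5e-03 - 0.002 = 1.5e-03
sigma_y = E * elastic_strain = 156000 * 1.5e-03
sigma_y = 234 MPa


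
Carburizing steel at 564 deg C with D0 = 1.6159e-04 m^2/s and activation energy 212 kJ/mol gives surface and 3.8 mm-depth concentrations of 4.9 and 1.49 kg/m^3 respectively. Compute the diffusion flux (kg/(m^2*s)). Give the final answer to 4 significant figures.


Step 1: D = D0 * exp(-Qd/(R*T))
T = 564 + 273.15 = 837.15 K
D = 1.6159e-04 * exp(-212e3 / (8.314 * 837.15)) = 9.55054e-18 m^2/s
Step 2: J = D * (C1 - C2) / dx
J = 9.55054e-18 * (4.9 - 1.49) / 3.8e-03
J = 8.57e-15 kg/(m^2*s)


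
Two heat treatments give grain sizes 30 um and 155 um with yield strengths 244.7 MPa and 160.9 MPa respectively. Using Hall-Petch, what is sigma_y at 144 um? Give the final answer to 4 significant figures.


sigma_y = sigma0 + k / sqrt(d)
1/sqrt(d1) = 1/sqrt(3e-05) = 182.574;  1/sqrt(d2) = 80.3219
k = (sigma1 - sigma2) / (1/sqrt(d1) - 1/sqrt(d2)) = (244.7 - 160.9) / (182.574 - 80.3219) = 0.819542 MPa*m^0.5
sigma0 = sigma1 - k/sqrt(d1) = 244.7 - 0.819542*182.574 = 95.0728 MPa
sigma_y(d3) = 95.0728 + 0.819542 / sqrt(1.44e-04) = 163.4 MPa


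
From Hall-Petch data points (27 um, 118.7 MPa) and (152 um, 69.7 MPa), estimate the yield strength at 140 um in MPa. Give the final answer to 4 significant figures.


sigma_y = sigma0 + k / sqrt(d)
1/sqrt(d1) = 1/sqrt(2.7e-05) = 192.45;  1/sqrt(d2) = 81.1107
k = (sigma1 - sigma2) / (1/sqrt(d1) - 1/sqrt(d2)) = (118.7 - 69.7) / (192.45 - 81.1107) = 0.440096 MPa*m^0.5
sigma0 = sigma1 - k/sqrt(d1) = 118.7 - 0.440096*192.45 = 34.0035 MPa
sigma_y(d3) = 34.0035 + 0.440096 / sqrt(1.4e-04) = 71.2 MPa


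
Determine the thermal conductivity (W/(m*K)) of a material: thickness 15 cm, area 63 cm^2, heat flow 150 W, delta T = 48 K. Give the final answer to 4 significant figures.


k = Q*L / (A*dT)
L = 0.15 m, A = 6.3e-03 m^2
k = 150 * 0.15 / (6.3e-03 * 48)
k = 74.4 W/(m*K)


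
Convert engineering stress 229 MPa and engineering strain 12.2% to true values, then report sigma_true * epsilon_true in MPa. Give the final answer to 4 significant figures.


sigma_true = sigma_eng * (1 + epsilon_eng)
sigma_true = 229 * (1 + 0.122) = 256.938 MPa
epsilon_true = ln(1 + epsilon_eng)
epsilon_true = ln(1 + 0.122) = 0.115113
sigma_true * epsilon_true = 256.938 * 0.115113 = 29.58 MPa


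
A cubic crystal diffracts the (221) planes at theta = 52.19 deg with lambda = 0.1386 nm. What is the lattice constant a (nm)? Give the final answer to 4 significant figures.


d = lambda / (2*sin(theta))
d = 0.1386 / (2*sin(52.19 deg))
d = 0.0877162 nm
a = d * sqrt(h^2+k^2+l^2) = 0.0877162 * sqrt(9)
a = 0.2631 nm


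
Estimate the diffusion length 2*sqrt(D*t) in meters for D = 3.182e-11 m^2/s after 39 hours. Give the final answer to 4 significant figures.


t = 39 hr = 140400 s
Diffusion length = 2*sqrt(D*t)
= 2*sqrt(3.182e-11 * 140400)
= 4.227e-03 m


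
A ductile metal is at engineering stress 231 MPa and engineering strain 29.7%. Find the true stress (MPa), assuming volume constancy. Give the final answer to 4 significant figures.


sigma_true = sigma_eng * (1 + epsilon_eng)
sigma_true = 231 * (1 + 0.297)
sigma_true = 299.6 MPa


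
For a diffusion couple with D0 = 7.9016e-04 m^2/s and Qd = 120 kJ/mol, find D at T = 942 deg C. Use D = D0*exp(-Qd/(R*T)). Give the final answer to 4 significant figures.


D = D0 * exp(-Qd / (R*T))
T = 1215.15 K
D = 7.9016e-04 * exp(-120e3 / (8.314 * 1215.15))
D = 5.485e-09 m^2/s


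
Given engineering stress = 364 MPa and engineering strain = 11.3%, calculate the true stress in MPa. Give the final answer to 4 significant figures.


sigma_true = sigma_eng * (1 + epsilon_eng)
sigma_true = 364 * (1 + 0.113)
sigma_true = 405.1 MPa


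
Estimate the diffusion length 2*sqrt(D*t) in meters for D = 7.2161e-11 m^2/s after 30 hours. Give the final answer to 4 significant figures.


t = 30 hr = 108000 s
Diffusion length = 2*sqrt(D*t)
= 2*sqrt(7.2161e-11 * 108000)
= 5.583e-03 m


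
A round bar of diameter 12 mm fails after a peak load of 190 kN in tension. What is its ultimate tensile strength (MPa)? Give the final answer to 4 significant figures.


A0 = pi*(d/2)^2 = pi*(12/2)^2 = 113.097 mm^2
UTS = F_max / A0 = 190*1000 / 113.097
UTS = 1680 MPa


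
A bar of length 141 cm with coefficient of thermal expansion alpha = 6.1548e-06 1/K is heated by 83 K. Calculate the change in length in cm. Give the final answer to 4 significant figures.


dL = L0 * alpha * dT
dL = 141 * 6.1548e-06 * 83
dL = 0.07203 cm


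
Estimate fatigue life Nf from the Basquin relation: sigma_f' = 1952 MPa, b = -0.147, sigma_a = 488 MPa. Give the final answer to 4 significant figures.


sigma_a = sigma_f' * (2*Nf)^b
2*Nf = (sigma_a / sigma_f')^(1/b)
2*Nf = (488 / 1952)^(1/-0.147)
2*Nf = 12463.7
Nf = 6232 cycles


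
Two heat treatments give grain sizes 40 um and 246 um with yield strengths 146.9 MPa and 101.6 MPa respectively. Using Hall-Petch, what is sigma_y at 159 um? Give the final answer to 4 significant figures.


sigma_y = sigma0 + k / sqrt(d)
1/sqrt(d1) = 1/sqrt(4e-05) = 158.114;  1/sqrt(d2) = 63.7577
k = (sigma1 - sigma2) / (1/sqrt(d1) - 1/sqrt(d2)) = (146.9 - 101.6) / (158.114 - 63.7577) = 0.480096 MPa*m^0.5
sigma0 = sigma1 - k/sqrt(d1) = 146.9 - 0.480096*158.114 = 70.9902 MPa
sigma_y(d3) = 70.9902 + 0.480096 / sqrt(1.59e-04) = 109.1 MPa


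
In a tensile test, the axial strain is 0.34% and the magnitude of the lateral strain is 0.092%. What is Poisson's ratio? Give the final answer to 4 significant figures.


nu = -epsilon_lat / epsilon_axial
Lateral strain is contraction (negative), so using magnitudes:
nu = 0.092 / 0.34
nu = 0.2706


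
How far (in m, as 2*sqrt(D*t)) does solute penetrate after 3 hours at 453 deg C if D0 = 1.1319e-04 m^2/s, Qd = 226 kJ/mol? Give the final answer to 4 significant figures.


Step 1: D = D0 * exp(-Qd/(R*T))
T = 726.15 K
D = 1.1319e-04 * exp(-226e3 / (8.314 * 726.15)) = 6.25475e-21 m^2/s
Step 2: L = 2*sqrt(D*t)
t = 3 h = 10800 s
L = 2*sqrt(6.25475e-21 * 10800) = 1.644e-08 m
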